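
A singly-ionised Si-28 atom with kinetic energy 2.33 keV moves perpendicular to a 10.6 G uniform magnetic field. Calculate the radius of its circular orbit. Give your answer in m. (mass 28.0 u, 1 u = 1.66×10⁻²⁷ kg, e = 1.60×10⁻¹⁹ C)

r ≈ 34.7 m

Convert the energy: K = 2.33 keV = 3.73×10^-16 J.
v = √(2K/m) = √(2·3.73×10^-16/4.65×10^-26) = 1.27×10^5 m/s.
r = mv/(qB) = (4.65×10^-26)(1.27×10^5) / [(1×1.60×10^-19)(1.06×10^-3)] = 34.7 m.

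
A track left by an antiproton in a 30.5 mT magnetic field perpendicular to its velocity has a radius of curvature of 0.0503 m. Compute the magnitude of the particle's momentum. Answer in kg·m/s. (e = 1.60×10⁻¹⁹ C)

Since qvB = mv²/r, the momentum p = mv = qBr.
p = (1×1.60×10^-19)(0.0305)(0.0503) = 2.45×10^-22 kg·m/s.

p ≈ 2.45×10^-22 kg·m/s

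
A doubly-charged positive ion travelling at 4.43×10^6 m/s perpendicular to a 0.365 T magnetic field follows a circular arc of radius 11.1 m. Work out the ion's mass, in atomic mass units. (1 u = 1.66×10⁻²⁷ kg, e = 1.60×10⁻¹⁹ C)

qvB = mv²/r ⇒ m = qBr/v.
m = (2×1.60×10^-19)(0.365)(11.1) / (4.43×10^6) = 2.93×10^-25 kg = 176 u.

m ≈ 176 u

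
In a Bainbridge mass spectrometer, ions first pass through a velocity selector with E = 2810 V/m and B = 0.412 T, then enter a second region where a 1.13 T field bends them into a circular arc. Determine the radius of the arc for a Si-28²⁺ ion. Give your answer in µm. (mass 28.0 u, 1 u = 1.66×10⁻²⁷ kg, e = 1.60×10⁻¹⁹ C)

The selector passes v = E/B = 2810/0.412 = 6820 m/s.
In the deflection region, r = mv/(qB₂) = (4.65×10^-26)(6820) / [(2×1.60×10^-19)(1.13)] = 8.77×10^-4 m.

r ≈ 877 µm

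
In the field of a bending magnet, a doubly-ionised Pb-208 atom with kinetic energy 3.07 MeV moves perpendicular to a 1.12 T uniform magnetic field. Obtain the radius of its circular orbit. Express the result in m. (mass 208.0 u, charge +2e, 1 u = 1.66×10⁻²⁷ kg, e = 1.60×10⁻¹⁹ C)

r ≈ 1.63 m

Convert the energy: K = 3.07 MeV = 4.91×10^-13 J.
v = √(2K/m) = √(2·4.91×10^-13/3.45×10^-25) = 1.69×10^6 m/s.
r = mv/(qB) = (3.45×10^-25)(1.69×10^6) / [(2×1.60×10^-19)(1.12)] = 1.63 m.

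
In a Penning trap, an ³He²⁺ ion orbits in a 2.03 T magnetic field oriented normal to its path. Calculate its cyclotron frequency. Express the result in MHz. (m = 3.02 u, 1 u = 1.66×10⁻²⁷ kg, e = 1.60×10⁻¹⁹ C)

f = qB/(2πm) = (2×1.60×10^-19)(2.03) / [2π(5.01×10^-27)] = 2.06×10^7 Hz.

f ≈ 20.6 MHz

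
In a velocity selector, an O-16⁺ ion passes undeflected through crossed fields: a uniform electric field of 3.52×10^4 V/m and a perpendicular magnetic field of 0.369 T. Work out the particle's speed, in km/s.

v ≈ 95.4 km/s

For zero net force, qE = qvB, so v = E/B.
v = (3.52×10^4) / (0.369) = 9.54×10^4 m/s.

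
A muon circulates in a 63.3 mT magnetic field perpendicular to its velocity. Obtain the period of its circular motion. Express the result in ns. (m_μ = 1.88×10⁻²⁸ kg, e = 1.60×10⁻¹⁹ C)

The cyclotron period is independent of speed: T = 2πm/(qB).
T = 2π(1.88×10^-28) / [(1×1.60×10^-19)(0.0633)] = 1.17×10^-7 s.

T ≈ 117 ns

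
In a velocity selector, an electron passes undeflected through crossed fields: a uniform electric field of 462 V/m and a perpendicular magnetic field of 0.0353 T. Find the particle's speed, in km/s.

For zero net force, qE = qvB, so v = E/B.
v = (462) / (0.0353) = 1.31×10^4 m/s.

v ≈ 13.1 km/s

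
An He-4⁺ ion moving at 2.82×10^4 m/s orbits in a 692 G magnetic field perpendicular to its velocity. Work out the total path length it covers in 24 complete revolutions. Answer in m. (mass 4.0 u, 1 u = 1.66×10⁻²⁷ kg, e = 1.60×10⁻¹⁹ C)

r = mv/(qB) = 0.0169 m, so one revolution covers 2πr = 0.106 m.
In 24 revolutions: L = 24·2πr = 2.55 m.

L ≈ 2.55 m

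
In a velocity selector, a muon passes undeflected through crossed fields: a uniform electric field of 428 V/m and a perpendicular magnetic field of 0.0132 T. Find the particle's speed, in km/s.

For zero net force, qE = qvB, so v = E/B.
v = (428) / (0.0132) = 3.24×10^4 m/s.

v ≈ 32.4 km/s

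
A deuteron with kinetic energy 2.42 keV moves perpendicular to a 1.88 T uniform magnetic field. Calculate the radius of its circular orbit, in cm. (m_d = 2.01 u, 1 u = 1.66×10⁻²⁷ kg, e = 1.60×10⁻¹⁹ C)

r ≈ 0.534 cm

Convert the energy: K = 2.42 keV = 3.87×10^-16 J.
v = √(2K/m) = √(2·3.87×10^-16/3.34×10^-27) = 4.82×10^5 m/s.
r = mv/(qB) = (3.34×10^-27)(4.82×10^5) / [(1×1.60×10^-19)(1.88)] = 5.34×10^-3 m.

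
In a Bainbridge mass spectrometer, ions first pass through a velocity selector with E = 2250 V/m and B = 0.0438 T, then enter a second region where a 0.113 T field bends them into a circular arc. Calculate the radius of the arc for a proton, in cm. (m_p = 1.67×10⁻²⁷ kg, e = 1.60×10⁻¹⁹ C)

The selector passes v = E/B = 2250/0.0438 = 5.14×10^4 m/s.
In the deflection region, r = mv/(qB₂) = (1.67×10^-27)(5.14×10^4) / [(1×1.60×10^-19)(0.113)] = 4.74×10^-3 m.

r ≈ 0.474 cm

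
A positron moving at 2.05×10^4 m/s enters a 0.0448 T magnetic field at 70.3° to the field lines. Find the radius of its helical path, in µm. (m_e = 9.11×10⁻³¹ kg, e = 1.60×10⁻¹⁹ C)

Only the perpendicular component v⊥ = v sin70.3° = 1.93×10^4 m/s is bent by the field.
r = m v⊥ /(qB) = (9.11×10^-31)(1.93×10^4) / [(1×1.60×10^-19)(0.0448)] = 2.45×10^-6 m.

r ≈ 2.45 µm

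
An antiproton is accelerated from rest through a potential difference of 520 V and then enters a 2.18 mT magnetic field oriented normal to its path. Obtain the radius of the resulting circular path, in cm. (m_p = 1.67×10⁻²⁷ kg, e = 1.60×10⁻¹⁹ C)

The kinetic energy gained is K = qV = (1×1.60×10^-19)(520) = 8.32×10^-17 J.
v = √(2K/m) = 3.16×10^5 m/s.
r = mv/(qB) = (1.67×10^-27)(3.16×10^5) / [(1×1.60×10^-19)(2.18×10^-3)] = 1.51 m.

r ≈ 151 cm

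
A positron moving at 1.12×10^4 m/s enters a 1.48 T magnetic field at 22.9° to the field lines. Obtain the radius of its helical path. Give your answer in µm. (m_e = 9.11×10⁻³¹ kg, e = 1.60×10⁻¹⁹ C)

Only the perpendicular component v⊥ = v sin22.9° = 4360 m/s is bent by the field.
r = m v⊥ /(qB) = (9.11×10^-31)(4360) / [(1×1.60×10^-19)(1.48)] = 1.68×10^-8 m.

r ≈ 0.0168 µm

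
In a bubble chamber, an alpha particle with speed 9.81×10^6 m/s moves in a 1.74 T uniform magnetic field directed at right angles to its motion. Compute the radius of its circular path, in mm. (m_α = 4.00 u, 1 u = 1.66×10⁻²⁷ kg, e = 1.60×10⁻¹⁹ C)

The magnetic force provides the centripetal force: qvB = mv²/r, so r = mv/(qB).
r = (6.64×10^-27 kg)(9.81×10^6 m/s) / [(2×1.60×10^-19 C)(1.74 T)] = 0.117 m.

r ≈ 117 mm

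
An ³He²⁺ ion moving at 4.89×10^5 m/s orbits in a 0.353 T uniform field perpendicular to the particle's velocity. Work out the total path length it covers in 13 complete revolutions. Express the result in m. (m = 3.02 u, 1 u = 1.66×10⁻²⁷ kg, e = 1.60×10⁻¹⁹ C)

L ≈ 1.77 m

r = mv/(qB) = 0.0217 m, so one revolution covers 2πr = 0.136 m.
In 13 revolutions: L = 13·2πr = 1.77 m.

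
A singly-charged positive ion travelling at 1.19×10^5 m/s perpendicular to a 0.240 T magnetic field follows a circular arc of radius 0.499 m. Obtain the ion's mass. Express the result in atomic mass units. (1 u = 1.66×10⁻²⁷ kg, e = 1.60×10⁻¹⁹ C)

qvB = mv²/r ⇒ m = qBr/v.
m = (1×1.60×10^-19)(0.240)(0.499) / (1.19×10^5) = 1.61×10^-25 kg = 97.0 u.

m ≈ 97.0 u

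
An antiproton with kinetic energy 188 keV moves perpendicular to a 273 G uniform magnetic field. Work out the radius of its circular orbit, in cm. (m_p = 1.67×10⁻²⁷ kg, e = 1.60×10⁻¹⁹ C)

r ≈ 229 cm

Convert the energy: K = 188 keV = 3.01×10^-14 J.
v = √(2K/m) = √(2·3.01×10^-14/1.67×10^-27) = 6.00×10^6 m/s.
r = mv/(qB) = (1.67×10^-27)(6.00×10^6) / [(1×1.60×10^-19)(0.0273)] = 2.29 m.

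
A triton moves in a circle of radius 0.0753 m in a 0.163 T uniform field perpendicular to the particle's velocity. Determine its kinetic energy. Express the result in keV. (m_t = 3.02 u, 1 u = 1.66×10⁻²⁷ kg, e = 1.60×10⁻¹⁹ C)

v = qBr/m = (1×1.60×10^-19)(0.163)(0.0753) / (5.01×10^-27) = 3.92×10^5 m/s.
K = ½mv² = 0.5·(5.01×10^-27)·(3.92×10^5)² = 3.85×10^-16 J = 2.40 keV.

K ≈ 2.40 keV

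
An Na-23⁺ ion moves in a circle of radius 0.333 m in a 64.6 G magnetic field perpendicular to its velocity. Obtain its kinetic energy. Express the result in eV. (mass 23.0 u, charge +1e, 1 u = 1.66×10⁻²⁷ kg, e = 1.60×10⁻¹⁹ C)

v = qBr/m = (1×1.60×10^-19)(6.46×10^-3)(0.333) / (3.82×10^-26) = 9010 m/s.
K = ½mv² = 0.5·(3.82×10^-26)·(9010)² = 1.55×10^-18 J = 9.70 eV.

K ≈ 9.70 eV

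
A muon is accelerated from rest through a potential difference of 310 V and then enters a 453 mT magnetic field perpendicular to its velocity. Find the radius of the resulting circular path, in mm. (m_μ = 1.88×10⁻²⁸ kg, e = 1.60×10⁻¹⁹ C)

The kinetic energy gained is K = qV = (1×1.60×10^-19)(310) = 4.96×10^-17 J.
v = √(2K/m) = 7.26×10^5 m/s.
r = mv/(qB) = (1.88×10^-28)(7.26×10^5) / [(1×1.60×10^-19)(0.453)] = 1.88×10^-3 m.

r ≈ 1.88 mm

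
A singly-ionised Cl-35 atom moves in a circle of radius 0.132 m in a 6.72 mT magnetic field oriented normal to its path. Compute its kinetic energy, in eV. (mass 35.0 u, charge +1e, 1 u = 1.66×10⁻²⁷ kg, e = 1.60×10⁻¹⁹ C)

K ≈ 1.08 eV

v = qBr/m = (1×1.60×10^-19)(6.72×10^-3)(0.132) / (5.81×10^-26) = 2440 m/s.
K = ½mv² = 0.5·(5.81×10^-26)·(2440)² = 1.73×10^-19 J = 1.08 eV.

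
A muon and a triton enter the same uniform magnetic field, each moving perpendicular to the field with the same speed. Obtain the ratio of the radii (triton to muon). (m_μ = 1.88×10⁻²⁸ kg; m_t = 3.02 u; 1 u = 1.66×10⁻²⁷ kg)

r = mv/(qB) ⇒ at equal v, r ∝ m/q.
r_{triton}/r_{muon} = 26.7.

ratio ≈ 26.7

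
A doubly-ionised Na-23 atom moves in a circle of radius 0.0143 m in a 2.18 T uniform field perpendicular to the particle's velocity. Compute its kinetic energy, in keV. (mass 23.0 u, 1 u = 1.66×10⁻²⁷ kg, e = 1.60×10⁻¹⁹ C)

v = qBr/m = (2×1.60×10^-19)(2.18)(0.0143) / (3.82×10^-26) = 2.61×10^5 m/s.
K = ½mv² = 0.5·(3.82×10^-26)·(2.61×10^5)² = 1.30×10^-15 J = 8.15 keV.

K ≈ 8.15 keV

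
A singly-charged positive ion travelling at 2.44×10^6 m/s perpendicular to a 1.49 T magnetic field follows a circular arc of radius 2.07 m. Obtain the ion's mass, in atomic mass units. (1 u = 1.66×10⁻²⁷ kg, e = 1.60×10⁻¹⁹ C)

qvB = mv²/r ⇒ m = qBr/v.
m = (1×1.60×10^-19)(1.49)(2.07) / (2.44×10^6) = 2.02×10^-25 kg = 122 u.

m ≈ 122 u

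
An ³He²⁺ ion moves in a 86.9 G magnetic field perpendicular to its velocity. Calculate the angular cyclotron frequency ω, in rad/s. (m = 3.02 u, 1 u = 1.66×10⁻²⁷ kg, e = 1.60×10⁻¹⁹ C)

ω ≈ 5.55×10^5 rad/s

ω = qB/m = (2×1.60×10^-19)(8.69×10^-3) / (5.01×10^-27) = 5.55×10^5 rad/s.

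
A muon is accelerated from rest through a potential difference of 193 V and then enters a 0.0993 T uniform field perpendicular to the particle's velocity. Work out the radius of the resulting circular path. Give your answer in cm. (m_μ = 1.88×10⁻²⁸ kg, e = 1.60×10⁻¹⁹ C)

r ≈ 0.678 cm

The kinetic energy gained is K = qV = (1×1.60×10^-19)(193) = 3.09×10^-17 J.
v = √(2K/m) = 5.73×10^5 m/s.
r = mv/(qB) = (1.88×10^-28)(5.73×10^5) / [(1×1.60×10^-19)(0.0993)] = 6.78×10^-3 m.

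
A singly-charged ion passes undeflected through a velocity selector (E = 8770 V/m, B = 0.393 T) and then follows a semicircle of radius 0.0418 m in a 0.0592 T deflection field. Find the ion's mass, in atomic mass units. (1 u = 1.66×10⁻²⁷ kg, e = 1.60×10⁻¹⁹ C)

v = E/B₁ = 2.23×10^4 m/s.
From r = mv/(qB₂), m = qB₂r/v = (1×1.60×10^-19)(0.0592)(0.0418) / (2.23×10^4) = 1.77×10^-26 kg.
In atomic mass units: m = 1.77×10^-26 / 1.66×10^-27 = 10.7 u.

m ≈ 10.7 u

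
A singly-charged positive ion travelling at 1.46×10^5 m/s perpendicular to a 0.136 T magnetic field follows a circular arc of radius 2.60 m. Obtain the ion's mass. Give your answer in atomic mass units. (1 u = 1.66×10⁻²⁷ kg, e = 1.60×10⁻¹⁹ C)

qvB = mv²/r ⇒ m = qBr/v.
m = (1×1.60×10^-19)(0.136)(2.60) / (1.46×10^5) = 3.88×10^-25 kg = 233 u.

m ≈ 233 u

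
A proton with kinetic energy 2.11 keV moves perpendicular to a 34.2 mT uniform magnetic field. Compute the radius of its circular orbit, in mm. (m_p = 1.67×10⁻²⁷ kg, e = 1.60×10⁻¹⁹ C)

r ≈ 194 mm

Convert the energy: K = 2.11 keV = 3.38×10^-16 J.
v = √(2K/m) = √(2·3.38×10^-16/1.67×10^-27) = 6.36×10^5 m/s.
r = mv/(qB) = (1.67×10^-27)(6.36×10^5) / [(1×1.60×10^-19)(0.0342)] = 0.194 m.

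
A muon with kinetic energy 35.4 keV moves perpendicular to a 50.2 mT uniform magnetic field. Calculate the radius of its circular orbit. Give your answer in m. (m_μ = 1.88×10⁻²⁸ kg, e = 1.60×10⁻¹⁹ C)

r ≈ 0.182 m

Convert the energy: K = 35.4 keV = 5.66×10^-15 J.
v = √(2K/m) = √(2·5.66×10^-15/1.88×10^-28) = 7.76×10^6 m/s.
r = mv/(qB) = (1.88×10^-28)(7.76×10^6) / [(1×1.60×10^-19)(0.0502)] = 0.182 m.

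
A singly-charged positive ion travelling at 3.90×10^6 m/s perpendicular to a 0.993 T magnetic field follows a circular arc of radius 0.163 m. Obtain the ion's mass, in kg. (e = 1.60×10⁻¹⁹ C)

m ≈ 6.64×10^-27 kg

qvB = mv²/r ⇒ m = qBr/v.
m = (1×1.60×10^-19)(0.993)(0.163) / (3.90×10^6) = 6.64×10^-27 kg.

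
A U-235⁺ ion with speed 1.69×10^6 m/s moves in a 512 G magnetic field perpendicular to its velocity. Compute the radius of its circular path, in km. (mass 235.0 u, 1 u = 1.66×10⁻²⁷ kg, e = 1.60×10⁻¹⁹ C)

The magnetic force provides the centripetal force: qvB = mv²/r, so r = mv/(qB).
r = (3.90×10^-25 kg)(1.69×10^6 m/s) / [(1×1.60×10^-19 C)(0.0512 T)] = 80.5 m.

r ≈ 0.0805 km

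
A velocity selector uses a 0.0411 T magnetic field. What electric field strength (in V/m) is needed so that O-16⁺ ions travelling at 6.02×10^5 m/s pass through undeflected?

qE = qvB ⇒ E = vB = (6.02×10^5)(0.0411) = 2.47×10^4 V/m.

E ≈ 2.47×10^4 V/m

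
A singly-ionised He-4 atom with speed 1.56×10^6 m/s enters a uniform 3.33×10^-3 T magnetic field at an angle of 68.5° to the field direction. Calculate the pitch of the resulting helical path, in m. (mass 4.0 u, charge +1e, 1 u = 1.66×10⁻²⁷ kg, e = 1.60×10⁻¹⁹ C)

pitch ≈ 44.8 m

The velocity component along B is v∥ = v cos68.5° = 5.72×10^5 m/s.
The cyclotron period T = 2πm/(qB) = 7.83×10^-5 s is set by m, q, B alone.
Pitch = v∥·T = (5.72×10^5)(7.83×10^-5) = 44.8 m.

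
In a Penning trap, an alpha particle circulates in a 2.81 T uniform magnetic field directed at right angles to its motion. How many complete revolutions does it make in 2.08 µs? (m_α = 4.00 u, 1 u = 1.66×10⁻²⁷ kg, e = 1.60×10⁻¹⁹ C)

N = 44

T = 2πm/(qB) = 2π(6.64×10^-27) / [(2×1.60×10^-19)(2.81)] = 4.6397×10^-8 s.
N = t/T = 2.08×10^-6 / 4.6397×10^-8 ≈ 44.83, so 44 complete revolutions.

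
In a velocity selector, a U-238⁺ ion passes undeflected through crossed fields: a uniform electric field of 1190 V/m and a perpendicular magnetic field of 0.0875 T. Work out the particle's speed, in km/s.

For zero net force, qE = qvB, so v = E/B.
v = (1190) / (0.0875) = 1.36×10^4 m/s.

v ≈ 13.6 km/s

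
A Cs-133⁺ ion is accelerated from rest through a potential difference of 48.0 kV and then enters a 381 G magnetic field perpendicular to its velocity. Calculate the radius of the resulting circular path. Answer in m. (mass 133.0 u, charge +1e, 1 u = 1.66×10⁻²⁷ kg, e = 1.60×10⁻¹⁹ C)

The kinetic energy gained is K = qV = (1×1.60×10^-19)(4.80×10^4) = 7.68×10^-15 J.
v = √(2K/m) = 2.64×10^5 m/s.
r = mv/(qB) = (2.21×10^-25)(2.64×10^5) / [(1×1.60×10^-19)(0.0381)] = 9.55 m.

r ≈ 9.55 m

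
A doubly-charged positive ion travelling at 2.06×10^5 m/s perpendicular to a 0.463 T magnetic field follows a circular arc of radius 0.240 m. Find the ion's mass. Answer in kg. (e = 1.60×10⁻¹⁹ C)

qvB = mv²/r ⇒ m = qBr/v.
m = (2×1.60×10^-19)(0.463)(0.240) / (2.06×10^5) = 1.73×10^-25 kg.

m ≈ 1.73×10^-25 kg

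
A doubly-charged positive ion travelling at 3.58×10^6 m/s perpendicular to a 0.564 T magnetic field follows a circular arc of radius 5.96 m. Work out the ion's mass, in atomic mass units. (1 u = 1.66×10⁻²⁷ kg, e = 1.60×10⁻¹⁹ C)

m ≈ 181 u

qvB = mv²/r ⇒ m = qBr/v.
m = (2×1.60×10^-19)(0.564)(5.96) / (3.58×10^6) = 3.00×10^-25 kg = 181 u.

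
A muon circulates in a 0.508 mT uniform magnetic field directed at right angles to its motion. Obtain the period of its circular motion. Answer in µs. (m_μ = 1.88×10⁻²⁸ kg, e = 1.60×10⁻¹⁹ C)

The cyclotron period is independent of speed: T = 2πm/(qB).
T = 2π(1.88×10^-28) / [(1×1.60×10^-19)(5.08×10^-4)] = 1.45×10^-5 s.

T ≈ 14.5 µs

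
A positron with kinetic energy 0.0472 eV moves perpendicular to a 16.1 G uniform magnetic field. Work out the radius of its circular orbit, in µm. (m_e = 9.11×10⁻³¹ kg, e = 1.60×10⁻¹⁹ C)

Convert the energy: K = 0.0472 eV = 7.55×10^-21 J.
v = √(2K/m) = √(2·7.55×10^-21/9.11×10^-31) = 1.29×10^5 m/s.
r = mv/(qB) = (9.11×10^-31)(1.29×10^5) / [(1×1.60×10^-19)(1.61×10^-3)] = 4.55×10^-4 m.

r ≈ 455 µm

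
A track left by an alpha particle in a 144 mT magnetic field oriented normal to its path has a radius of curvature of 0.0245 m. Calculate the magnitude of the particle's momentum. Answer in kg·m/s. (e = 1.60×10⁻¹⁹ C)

Since qvB = mv²/r, the momentum p = mv = qBr.
p = (2×1.60×10^-19)(0.144)(0.0245) = 1.13×10^-21 kg·m/s.

p ≈ 1.13×10^-21 kg·m/s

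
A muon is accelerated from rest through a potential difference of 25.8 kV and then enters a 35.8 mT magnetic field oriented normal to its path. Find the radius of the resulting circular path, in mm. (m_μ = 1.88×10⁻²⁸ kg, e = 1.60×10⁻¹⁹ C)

The kinetic energy gained is K = qV = (1×1.60×10^-19)(2.58×10^4) = 4.13×10^-15 J.
v = √(2K/m) = 6.63×10^6 m/s.
r = mv/(qB) = (1.88×10^-28)(6.63×10^6) / [(1×1.60×10^-19)(0.0358)] = 0.218 m.

r ≈ 218 mm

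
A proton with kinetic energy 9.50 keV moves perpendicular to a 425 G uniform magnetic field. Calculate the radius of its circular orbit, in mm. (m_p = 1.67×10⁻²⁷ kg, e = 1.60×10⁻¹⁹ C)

r ≈ 331 mm

Convert the energy: K = 9.50 keV = 1.52×10^-15 J.
v = √(2K/m) = √(2·1.52×10^-15/1.67×10^-27) = 1.35×10^6 m/s.
r = mv/(qB) = (1.67×10^-27)(1.35×10^6) / [(1×1.60×10^-19)(0.0425)] = 0.331 m.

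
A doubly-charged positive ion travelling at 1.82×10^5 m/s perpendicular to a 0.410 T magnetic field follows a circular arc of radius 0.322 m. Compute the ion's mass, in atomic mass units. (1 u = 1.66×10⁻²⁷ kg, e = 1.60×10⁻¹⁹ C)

qvB = mv²/r ⇒ m = qBr/v.
m = (2×1.60×10^-19)(0.410)(0.322) / (1.82×10^5) = 2.32×10^-25 kg = 140 u.

m ≈ 140 u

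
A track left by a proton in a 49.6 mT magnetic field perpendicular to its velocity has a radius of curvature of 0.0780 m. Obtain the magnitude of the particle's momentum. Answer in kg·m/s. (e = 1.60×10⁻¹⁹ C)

Since qvB = mv²/r, the momentum p = mv = qBr.
p = (1×1.60×10^-19)(0.0496)(0.0780) = 6.19×10^-22 kg·m/s.

p ≈ 6.19×10^-22 kg·m/s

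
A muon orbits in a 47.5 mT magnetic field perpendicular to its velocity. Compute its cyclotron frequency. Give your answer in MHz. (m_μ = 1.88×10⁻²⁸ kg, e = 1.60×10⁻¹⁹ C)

f ≈ 6.43 MHz

f = qB/(2πm) = (1×1.60×10^-19)(0.0475) / [2π(1.88×10^-28)] = 6.43×10^6 Hz.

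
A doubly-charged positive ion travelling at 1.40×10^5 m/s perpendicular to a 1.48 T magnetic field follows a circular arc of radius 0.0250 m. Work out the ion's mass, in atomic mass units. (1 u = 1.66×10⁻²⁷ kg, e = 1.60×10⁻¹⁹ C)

m ≈ 50.9 u

qvB = mv²/r ⇒ m = qBr/v.
m = (2×1.60×10^-19)(1.48)(0.0250) / (1.40×10^5) = 8.46×10^-26 kg = 50.9 u.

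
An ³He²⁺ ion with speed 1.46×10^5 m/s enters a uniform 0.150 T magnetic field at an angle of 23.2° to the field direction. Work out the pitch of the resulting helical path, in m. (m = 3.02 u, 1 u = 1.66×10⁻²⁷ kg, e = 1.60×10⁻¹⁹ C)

The velocity component along B is v∥ = v cos23.2° = 1.34×10^5 m/s.
The cyclotron period T = 2πm/(qB) = 6.56×10^-7 s is set by m, q, B alone.
Pitch = v∥·T = (1.34×10^5)(6.56×10^-7) = 0.0881 m.

pitch ≈ 0.0881 m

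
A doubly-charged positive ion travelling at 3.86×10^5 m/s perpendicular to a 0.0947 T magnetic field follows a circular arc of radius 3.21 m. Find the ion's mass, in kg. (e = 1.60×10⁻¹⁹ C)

m ≈ 2.52×10^-25 kg

qvB = mv²/r ⇒ m = qBr/v.
m = (2×1.60×10^-19)(0.0947)(3.21) / (3.86×10^5) = 2.52×10^-25 kg.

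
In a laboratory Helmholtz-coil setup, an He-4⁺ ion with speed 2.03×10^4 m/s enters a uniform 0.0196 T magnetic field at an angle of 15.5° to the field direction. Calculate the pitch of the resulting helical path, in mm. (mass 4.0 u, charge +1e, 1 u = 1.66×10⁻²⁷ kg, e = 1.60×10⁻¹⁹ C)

pitch ≈ 260 mm

The velocity component along B is v∥ = v cos15.5° = 1.96×10^4 m/s.
The cyclotron period T = 2πm/(qB) = 1.33×10^-5 s is set by m, q, B alone.
Pitch = v∥·T = (1.96×10^4)(1.33×10^-5) = 0.260 m.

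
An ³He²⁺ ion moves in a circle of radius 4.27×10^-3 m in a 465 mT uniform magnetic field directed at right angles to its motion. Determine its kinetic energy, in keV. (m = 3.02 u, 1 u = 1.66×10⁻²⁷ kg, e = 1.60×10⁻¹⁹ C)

v = qBr/m = (2×1.60×10^-19)(0.465)(4.27×10^-3) / (5.01×10^-27) = 1.27×10^5 m/s.
K = ½mv² = 0.5·(5.01×10^-27)·(1.27×10^5)² = 4.03×10^-17 J = 0.252 keV.

K ≈ 0.252 keV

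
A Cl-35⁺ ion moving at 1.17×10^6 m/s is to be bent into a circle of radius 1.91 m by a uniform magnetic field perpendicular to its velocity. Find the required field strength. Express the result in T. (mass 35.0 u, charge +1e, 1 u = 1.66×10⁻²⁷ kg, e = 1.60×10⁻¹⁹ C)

qvB = mv²/r gives B = mv/(qr).
B = (5.81×10^-26)(1.17×10^6) / [(1×1.60×10^-19)(1.91)] = 0.222 T.

B ≈ 0.222 T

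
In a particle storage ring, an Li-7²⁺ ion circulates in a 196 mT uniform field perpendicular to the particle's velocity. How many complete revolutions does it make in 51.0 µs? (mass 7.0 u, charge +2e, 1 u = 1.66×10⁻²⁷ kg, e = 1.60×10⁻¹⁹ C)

N = 43

T = 2πm/(qB) = 2π(1.162×10^-26) / [(2×1.60×10^-19)(0.196)] = 1.1641×10^-6 s.
N = t/T = 5.10×10^-5 / 1.1641×10^-6 ≈ 43.81, so 43 complete revolutions.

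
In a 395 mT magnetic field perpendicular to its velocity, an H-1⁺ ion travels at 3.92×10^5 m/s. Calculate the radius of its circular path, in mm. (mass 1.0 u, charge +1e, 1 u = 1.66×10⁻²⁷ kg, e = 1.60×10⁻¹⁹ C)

The magnetic force provides the centripetal force: qvB = mv²/r, so r = mv/(qB).
r = (1.66×10^-27 kg)(3.92×10^5 m/s) / [(1×1.60×10^-19 C)(0.395 T)] = 0.0103 m.

r ≈ 10.3 mm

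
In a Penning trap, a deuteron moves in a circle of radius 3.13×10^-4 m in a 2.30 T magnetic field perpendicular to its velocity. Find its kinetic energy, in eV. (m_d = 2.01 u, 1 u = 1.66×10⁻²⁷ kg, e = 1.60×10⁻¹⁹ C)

K ≈ 12.4 eV

v = qBr/m = (1×1.60×10^-19)(2.30)(3.13×10^-4) / (3.34×10^-27) = 3.45×10^4 m/s.
K = ½mv² = 0.5·(3.34×10^-27)·(3.45×10^4)² = 1.99×10^-18 J = 12.4 eV.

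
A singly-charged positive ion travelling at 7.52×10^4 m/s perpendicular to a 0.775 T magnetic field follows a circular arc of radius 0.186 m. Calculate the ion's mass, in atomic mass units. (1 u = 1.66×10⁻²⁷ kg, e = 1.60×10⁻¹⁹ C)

m ≈ 185 u

qvB = mv²/r ⇒ m = qBr/v.
m = (1×1.60×10^-19)(0.775)(0.186) / (7.52×10^4) = 3.07×10^-25 kg = 185 u.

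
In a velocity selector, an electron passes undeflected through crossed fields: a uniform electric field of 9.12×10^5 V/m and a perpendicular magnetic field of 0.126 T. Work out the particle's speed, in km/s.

For zero net force, qE = qvB, so v = E/B.
v = (9.12×10^5) / (0.126) = 7.24×10^6 m/s.

v ≈ 7240 km/s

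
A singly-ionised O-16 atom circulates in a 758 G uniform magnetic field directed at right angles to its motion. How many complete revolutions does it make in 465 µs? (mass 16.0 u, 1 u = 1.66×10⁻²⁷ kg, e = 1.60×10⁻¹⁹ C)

N = 33

T = 2πm/(qB) = 2π(2.656×10^-26) / [(1×1.60×10^-19)(0.0758)] = 1.3760×10^-5 s.
N = t/T = 4.65×10^-4 / 1.3760×10^-5 ≈ 33.79, so 33 complete revolutions.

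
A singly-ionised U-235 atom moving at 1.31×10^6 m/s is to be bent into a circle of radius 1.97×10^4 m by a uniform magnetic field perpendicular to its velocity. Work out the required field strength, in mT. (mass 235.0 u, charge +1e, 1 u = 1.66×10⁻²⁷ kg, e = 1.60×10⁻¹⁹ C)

B ≈ 0.162 mT

qvB = mv²/r gives B = mv/(qr).
B = (3.90×10^-25)(1.31×10^6) / [(1×1.60×10^-19)(1.97×10^4)] = 1.62×10^-4 T.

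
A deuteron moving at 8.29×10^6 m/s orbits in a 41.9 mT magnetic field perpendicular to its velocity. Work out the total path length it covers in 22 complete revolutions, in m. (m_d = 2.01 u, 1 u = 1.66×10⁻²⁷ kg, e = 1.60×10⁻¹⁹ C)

r = mv/(qB) = 4.13 m, so one revolution covers 2πr = 25.9 m.
In 22 revolutions: L = 22·2πr = 570 m.

L ≈ 570 m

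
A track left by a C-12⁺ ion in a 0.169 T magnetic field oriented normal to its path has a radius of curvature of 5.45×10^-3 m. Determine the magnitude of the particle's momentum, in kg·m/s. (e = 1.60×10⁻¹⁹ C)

Since qvB = mv²/r, the momentum p = mv = qBr.
p = (1×1.60×10^-19)(0.169)(5.45×10^-3) = 1.47×10^-22 kg·m/s.

p ≈ 1.47×10^-22 kg·m/s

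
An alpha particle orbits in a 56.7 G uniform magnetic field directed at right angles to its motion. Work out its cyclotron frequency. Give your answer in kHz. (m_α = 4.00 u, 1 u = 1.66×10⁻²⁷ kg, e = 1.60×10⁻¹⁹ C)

f = qB/(2πm) = (2×1.60×10^-19)(5.67×10^-3) / [2π(6.64×10^-27)] = 4.35×10^4 Hz.

f ≈ 43.5 kHz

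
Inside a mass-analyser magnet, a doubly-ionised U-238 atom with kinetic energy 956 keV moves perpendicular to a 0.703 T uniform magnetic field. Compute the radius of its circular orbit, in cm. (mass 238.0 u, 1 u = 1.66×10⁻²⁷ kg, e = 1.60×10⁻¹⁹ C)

Convert the energy: K = 956 keV = 1.53×10^-13 J.
v = √(2K/m) = √(2·1.53×10^-13/3.95×10^-25) = 8.80×10^5 m/s.
r = mv/(qB) = (3.95×10^-25)(8.80×10^5) / [(2×1.60×10^-19)(0.703)] = 1.55 m.

r ≈ 155 cm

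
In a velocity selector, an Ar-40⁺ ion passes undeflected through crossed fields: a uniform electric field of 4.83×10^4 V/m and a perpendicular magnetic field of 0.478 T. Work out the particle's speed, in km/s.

v ≈ 101 km/s

For zero net force, qE = qvB, so v = E/B.
v = (4.83×10^4) / (0.478) = 1.01×10^5 m/s.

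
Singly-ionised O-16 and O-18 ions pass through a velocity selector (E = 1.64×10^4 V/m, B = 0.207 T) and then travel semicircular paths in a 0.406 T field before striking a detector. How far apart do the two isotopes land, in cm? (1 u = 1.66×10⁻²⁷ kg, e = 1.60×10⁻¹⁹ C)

Δd ≈ 0.810 cm

Both emerge at v = E/B₁ = 7.92×10^4 m/s.
r = mv/(qB₂), so r₁ = 0.03239 m and r₂ = 0.03644 m, giving Δr = 4.05×10^-3 m.
After a semicircle each ion lands a diameter 2r from the entry slit, so the separation is 2Δr = 8.10×10^-3 m.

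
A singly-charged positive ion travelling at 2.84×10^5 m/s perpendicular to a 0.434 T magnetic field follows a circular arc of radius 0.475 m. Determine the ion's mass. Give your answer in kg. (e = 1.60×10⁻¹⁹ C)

m ≈ 1.16×10^-25 kg

qvB = mv²/r ⇒ m = qBr/v.
m = (1×1.60×10^-19)(0.434)(0.475) / (2.84×10^5) = 1.16×10^-25 kg.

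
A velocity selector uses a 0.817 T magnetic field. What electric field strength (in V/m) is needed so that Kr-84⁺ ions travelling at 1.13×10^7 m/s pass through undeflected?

E ≈ 9.23×10^6 V/m

qE = qvB ⇒ E = vB = (1.13×10^7)(0.817) = 9.23×10^6 V/m.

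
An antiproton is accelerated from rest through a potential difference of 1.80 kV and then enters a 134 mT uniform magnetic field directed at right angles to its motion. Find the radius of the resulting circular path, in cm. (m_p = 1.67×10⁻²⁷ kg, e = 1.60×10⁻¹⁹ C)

r ≈ 4.57 cm

The kinetic energy gained is K = qV = (1×1.60×10^-19)(1800) = 2.88×10^-16 J.
v = √(2K/m) = 5.87×10^5 m/s.
r = mv/(qB) = (1.67×10^-27)(5.87×10^5) / [(1×1.60×10^-19)(0.134)] = 0.0457 m.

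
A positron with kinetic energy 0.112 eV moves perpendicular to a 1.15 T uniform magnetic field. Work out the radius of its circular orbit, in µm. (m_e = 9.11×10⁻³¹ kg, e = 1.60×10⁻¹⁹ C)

r ≈ 0.982 µm

Convert the energy: K = 0.112 eV = 1.79×10^-20 J.
v = √(2K/m) = √(2·1.79×10^-20/9.11×10^-31) = 1.98×10^5 m/s.
r = mv/(qB) = (9.11×10^-31)(1.98×10^5) / [(1×1.60×10^-19)(1.15)] = 9.82×10^-7 m.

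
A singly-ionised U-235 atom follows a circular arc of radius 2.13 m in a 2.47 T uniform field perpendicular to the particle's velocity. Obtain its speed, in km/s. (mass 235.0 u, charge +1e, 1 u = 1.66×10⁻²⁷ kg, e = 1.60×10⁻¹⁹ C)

From qvB = mv²/r, v = qBr/m.
v = (1×1.60×10^-19)(2.47)(2.13) / (3.90×10^-25) = 2.16×10^6 m/s.

v ≈ 2160 km/s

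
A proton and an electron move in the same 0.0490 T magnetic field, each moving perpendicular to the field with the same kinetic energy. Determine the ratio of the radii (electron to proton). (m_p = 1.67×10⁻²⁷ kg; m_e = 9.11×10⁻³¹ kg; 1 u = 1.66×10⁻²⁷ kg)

ratio ≈ 0.0234

r = √(2mK)/(qB) ⇒ at equal K, r ∝ √m/q.
r_{electron}/r_{proton} = 0.0234.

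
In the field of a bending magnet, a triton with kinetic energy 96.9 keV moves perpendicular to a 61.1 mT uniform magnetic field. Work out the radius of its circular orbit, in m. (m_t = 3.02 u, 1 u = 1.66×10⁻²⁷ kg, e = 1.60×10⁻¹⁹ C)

Convert the energy: K = 96.9 keV = 1.55×10^-14 J.
v = √(2K/m) = √(2·1.55×10^-14/5.01×10^-27) = 2.49×10^6 m/s.
r = mv/(qB) = (5.01×10^-27)(2.49×10^6) / [(1×1.60×10^-19)(0.0611)] = 1.28 m.

r ≈ 1.28 m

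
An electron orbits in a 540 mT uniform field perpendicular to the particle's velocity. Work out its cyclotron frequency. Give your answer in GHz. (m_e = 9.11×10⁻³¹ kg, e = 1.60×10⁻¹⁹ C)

f ≈ 15.1 GHz

f = qB/(2πm) = (1×1.60×10^-19)(0.540) / [2π(9.11×10^-31)] = 1.51×10^10 Hz.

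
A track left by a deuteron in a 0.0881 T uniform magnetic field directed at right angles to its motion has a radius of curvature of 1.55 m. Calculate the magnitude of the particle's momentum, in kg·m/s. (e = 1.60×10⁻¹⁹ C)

Since qvB = mv²/r, the momentum p = mv = qBr.
p = (1×1.60×10^-19)(0.0881)(1.55) = 2.18×10^-20 kg·m/s.

p ≈ 2.18×10^-20 kg·m/s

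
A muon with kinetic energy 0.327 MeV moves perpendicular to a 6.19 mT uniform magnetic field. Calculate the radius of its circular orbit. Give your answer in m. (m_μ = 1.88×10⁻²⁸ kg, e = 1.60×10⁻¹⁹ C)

Convert the energy: K = 0.327 MeV = 5.23×10^-14 J.
v = √(2K/m) = √(2·5.23×10^-14/1.88×10^-28) = 2.36×10^7 m/s.
r = mv/(qB) = (1.88×10^-28)(2.36×10^7) / [(1×1.60×10^-19)(6.19×10^-3)] = 4.48 m.

r ≈ 4.48 m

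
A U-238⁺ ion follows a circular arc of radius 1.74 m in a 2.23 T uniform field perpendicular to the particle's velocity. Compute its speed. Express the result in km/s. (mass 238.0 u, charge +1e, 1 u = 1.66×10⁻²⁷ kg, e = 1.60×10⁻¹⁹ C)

From qvB = mv²/r, v = qBr/m.
v = (1×1.60×10^-19)(2.23)(1.74) / (3.95×10^-25) = 1.57×10^6 m/s.

v ≈ 1570 km/s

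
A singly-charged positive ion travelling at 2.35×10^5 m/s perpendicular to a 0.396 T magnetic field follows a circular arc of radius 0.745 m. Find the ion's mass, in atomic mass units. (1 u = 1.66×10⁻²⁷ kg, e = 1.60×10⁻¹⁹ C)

qvB = mv²/r ⇒ m = qBr/v.
m = (1×1.60×10^-19)(0.396)(0.745) / (2.35×10^5) = 2.01×10^-25 kg = 121 u.

m ≈ 121 u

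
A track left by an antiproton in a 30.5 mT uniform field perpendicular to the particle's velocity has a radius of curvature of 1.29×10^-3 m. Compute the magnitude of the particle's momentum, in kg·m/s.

Since qvB = mv²/r, the momentum p = mv = qBr.
p = (1×1.60×10^-19)(0.0305)(1.29×10^-3) = 6.30×10^-24 kg·m/s.

p ≈ 6.30×10^-24 kg·m/s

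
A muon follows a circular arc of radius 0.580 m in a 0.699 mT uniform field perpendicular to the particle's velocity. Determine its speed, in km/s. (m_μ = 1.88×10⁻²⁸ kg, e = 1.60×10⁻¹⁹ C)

v ≈ 345 km/s

From qvB = mv²/r, v = qBr/m.
v = (1×1.60×10^-19)(6.99×10^-4)(0.580) / (1.88×10^-28) = 3.45×10^5 m/s.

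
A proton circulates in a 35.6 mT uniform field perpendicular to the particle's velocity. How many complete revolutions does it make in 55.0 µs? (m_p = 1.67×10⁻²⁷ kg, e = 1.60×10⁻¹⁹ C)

T = 2πm/(qB) = 2π(1.67×10^-27) / [(1×1.60×10^-19)(0.0356)] = 1.8422×10^-6 s.
N = t/T = 5.50×10^-5 / 1.8422×10^-6 ≈ 29.86, so 29 complete revolutions.

N = 29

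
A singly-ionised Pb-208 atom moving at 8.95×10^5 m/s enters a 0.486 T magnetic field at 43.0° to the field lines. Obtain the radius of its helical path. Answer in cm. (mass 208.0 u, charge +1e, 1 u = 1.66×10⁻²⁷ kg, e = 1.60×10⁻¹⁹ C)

r ≈ 271 cm

Only the perpendicular component v⊥ = v sin43.0° = 6.10×10^5 m/s is bent by the field.
r = m v⊥ /(qB) = (3.45×10^-25)(6.10×10^5) / [(1×1.60×10^-19)(0.486)] = 2.71 m.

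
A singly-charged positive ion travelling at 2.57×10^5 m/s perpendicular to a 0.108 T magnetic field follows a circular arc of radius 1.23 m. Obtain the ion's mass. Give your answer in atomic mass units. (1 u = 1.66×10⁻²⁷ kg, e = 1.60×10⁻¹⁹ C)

qvB = mv²/r ⇒ m = qBr/v.
m = (1×1.60×10^-19)(0.108)(1.23) / (2.57×10^5) = 8.27×10^-26 kg = 49.8 u.

m ≈ 49.8 u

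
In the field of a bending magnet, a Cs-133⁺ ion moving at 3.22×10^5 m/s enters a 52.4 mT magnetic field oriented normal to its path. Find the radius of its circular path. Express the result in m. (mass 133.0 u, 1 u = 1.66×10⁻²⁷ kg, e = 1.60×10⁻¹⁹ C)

The magnetic force provides the centripetal force: qvB = mv²/r, so r = mv/(qB).
r = (2.21×10^-25 kg)(3.22×10^5 m/s) / [(1×1.60×10^-19 C)(0.0524 T)] = 8.48 m.

r ≈ 8.48 m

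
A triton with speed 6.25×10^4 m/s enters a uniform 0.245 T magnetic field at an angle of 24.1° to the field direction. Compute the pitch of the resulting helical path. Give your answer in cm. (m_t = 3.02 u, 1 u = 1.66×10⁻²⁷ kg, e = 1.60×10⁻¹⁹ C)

The velocity component along B is v∥ = v cos24.1° = 5.71×10^4 m/s.
The cyclotron period T = 2πm/(qB) = 8.04×10^-7 s is set by m, q, B alone.
Pitch = v∥·T = (5.71×10^4)(8.04×10^-7) = 0.0458 m.

pitch ≈ 4.58 cm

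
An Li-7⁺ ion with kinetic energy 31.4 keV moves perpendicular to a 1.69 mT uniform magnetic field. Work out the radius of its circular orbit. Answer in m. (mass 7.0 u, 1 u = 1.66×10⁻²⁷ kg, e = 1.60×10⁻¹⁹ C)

Convert the energy: K = 31.4 keV = 5.02×10^-15 J.
v = √(2K/m) = √(2·5.02×10^-15/1.16×10^-26) = 9.30×10^5 m/s.
r = mv/(qB) = (1.16×10^-26)(9.30×10^5) / [(1×1.60×10^-19)(1.69×10^-3)] = 40.0 m.

r ≈ 40.0 m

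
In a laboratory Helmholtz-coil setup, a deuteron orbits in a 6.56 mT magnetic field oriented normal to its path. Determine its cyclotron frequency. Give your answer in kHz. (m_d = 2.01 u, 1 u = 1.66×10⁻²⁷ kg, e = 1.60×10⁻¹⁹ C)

f = qB/(2πm) = (1×1.60×10^-19)(6.56×10^-3) / [2π(3.34×10^-27)] = 5.01×10^4 Hz.

f ≈ 50.1 kHz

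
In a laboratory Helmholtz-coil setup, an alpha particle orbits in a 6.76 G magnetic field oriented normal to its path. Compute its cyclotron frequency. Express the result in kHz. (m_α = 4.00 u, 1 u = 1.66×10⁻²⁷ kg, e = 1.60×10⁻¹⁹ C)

f = qB/(2πm) = (2×1.60×10^-19)(6.76×10^-4) / [2π(6.64×10^-27)] = 5180 Hz.

f ≈ 5.18 kHz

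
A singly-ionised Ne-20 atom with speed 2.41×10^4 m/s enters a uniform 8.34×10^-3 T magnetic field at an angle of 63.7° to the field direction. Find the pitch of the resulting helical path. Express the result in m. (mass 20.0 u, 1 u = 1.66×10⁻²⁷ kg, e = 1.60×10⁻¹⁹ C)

The velocity component along B is v∥ = v cos63.7° = 1.07×10^4 m/s.
The cyclotron period T = 2πm/(qB) = 1.56×10^-4 s is set by m, q, B alone.
Pitch = v∥·T = (1.07×10^4)(1.56×10^-4) = 1.67 m.

pitch ≈ 1.67 m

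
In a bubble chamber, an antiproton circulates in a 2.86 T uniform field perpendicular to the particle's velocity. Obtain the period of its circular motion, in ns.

T ≈ 22.9 ns

The cyclotron period is independent of speed: T = 2πm/(qB).
T = 2π(1.67×10^-27) / [(1×1.60×10^-19)(2.86)] = 2.29×10^-8 s.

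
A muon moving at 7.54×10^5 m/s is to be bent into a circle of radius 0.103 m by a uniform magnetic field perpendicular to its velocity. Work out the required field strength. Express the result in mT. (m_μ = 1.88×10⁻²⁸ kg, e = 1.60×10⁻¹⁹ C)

B ≈ 8.60 mT

qvB = mv²/r gives B = mv/(qr).
B = (1.88×10^-28)(7.54×10^5) / [(1×1.60×10^-19)(0.103)] = 8.60×10^-3 T.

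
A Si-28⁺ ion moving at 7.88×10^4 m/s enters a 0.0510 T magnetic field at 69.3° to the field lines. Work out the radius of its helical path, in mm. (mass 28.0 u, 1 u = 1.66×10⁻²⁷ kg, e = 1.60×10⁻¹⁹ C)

Only the perpendicular component v⊥ = v sin69.3° = 7.37×10^4 m/s is bent by the field.
r = m v⊥ /(qB) = (4.65×10^-26)(7.37×10^4) / [(1×1.60×10^-19)(0.0510)] = 0.420 m.

r ≈ 420 mm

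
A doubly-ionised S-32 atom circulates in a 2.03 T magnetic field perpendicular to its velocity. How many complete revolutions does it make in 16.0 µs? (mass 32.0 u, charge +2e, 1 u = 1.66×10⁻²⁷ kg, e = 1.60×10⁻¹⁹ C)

N = 31

T = 2πm/(qB) = 2π(5.312×10^-26) / [(2×1.60×10^-19)(2.03)] = 5.1380×10^-7 s.
N = t/T = 1.60×10^-5 / 5.1380×10^-7 ≈ 31.14, so 31 complete revolutions.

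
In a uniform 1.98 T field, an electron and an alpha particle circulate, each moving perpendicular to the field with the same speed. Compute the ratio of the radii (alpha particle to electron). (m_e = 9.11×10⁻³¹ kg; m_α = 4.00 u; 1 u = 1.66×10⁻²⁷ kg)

r = mv/(qB) ⇒ at equal v, r ∝ m/q.
r_{alpha particle}/r_{electron} = 3640.

ratio ≈ 3640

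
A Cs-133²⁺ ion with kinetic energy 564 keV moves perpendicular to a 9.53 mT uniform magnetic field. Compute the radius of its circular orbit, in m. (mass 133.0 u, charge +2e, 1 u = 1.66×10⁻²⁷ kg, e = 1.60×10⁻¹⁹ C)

Convert the energy: K = 564 keV = 9.02×10^-14 J.
v = √(2K/m) = √(2·9.02×10^-14/2.21×10^-25) = 9.04×10^5 m/s.
r = mv/(qB) = (2.21×10^-25)(9.04×10^5) / [(2×1.60×10^-19)(9.53×10^-3)] = 65.5 m.

r ≈ 65.5 m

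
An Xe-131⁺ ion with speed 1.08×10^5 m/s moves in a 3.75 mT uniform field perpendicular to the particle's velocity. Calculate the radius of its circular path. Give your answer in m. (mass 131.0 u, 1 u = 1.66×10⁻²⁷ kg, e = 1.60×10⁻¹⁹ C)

r ≈ 39.1 m

The magnetic force provides the centripetal force: qvB = mv²/r, so r = mv/(qB).
r = (2.17×10^-25 kg)(1.08×10^5 m/s) / [(1×1.60×10^-19 C)(3.75×10^-3 T)] = 39.1 m.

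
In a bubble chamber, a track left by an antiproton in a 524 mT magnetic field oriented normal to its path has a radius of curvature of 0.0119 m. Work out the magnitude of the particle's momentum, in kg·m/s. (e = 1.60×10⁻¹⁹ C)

Since qvB = mv²/r, the momentum p = mv = qBr.
p = (1×1.60×10^-19)(0.524)(0.0119) = 9.98×10^-22 kg·m/s.

p ≈ 9.98×10^-22 kg·m/s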